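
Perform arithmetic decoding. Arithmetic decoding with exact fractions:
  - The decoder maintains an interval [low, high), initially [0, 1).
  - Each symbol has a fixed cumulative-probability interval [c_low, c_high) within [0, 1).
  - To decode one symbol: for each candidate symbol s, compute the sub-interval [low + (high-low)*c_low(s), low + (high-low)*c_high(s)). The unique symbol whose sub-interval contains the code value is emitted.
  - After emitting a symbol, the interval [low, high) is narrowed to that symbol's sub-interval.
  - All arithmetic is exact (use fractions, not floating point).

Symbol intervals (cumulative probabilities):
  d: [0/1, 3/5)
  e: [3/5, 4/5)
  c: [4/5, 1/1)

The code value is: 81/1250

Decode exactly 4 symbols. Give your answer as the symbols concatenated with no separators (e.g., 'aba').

Step 1: interval [0/1, 1/1), width = 1/1 - 0/1 = 1/1
  'd': [0/1 + 1/1*0/1, 0/1 + 1/1*3/5) = [0/1, 3/5) <- contains code 81/1250
  'e': [0/1 + 1/1*3/5, 0/1 + 1/1*4/5) = [3/5, 4/5)
  'c': [0/1 + 1/1*4/5, 0/1 + 1/1*1/1) = [4/5, 1/1)
  emit 'd', narrow to [0/1, 3/5)
Step 2: interval [0/1, 3/5), width = 3/5 - 0/1 = 3/5
  'd': [0/1 + 3/5*0/1, 0/1 + 3/5*3/5) = [0/1, 9/25) <- contains code 81/1250
  'e': [0/1 + 3/5*3/5, 0/1 + 3/5*4/5) = [9/25, 12/25)
  'c': [0/1 + 3/5*4/5, 0/1 + 3/5*1/1) = [12/25, 3/5)
  emit 'd', narrow to [0/1, 9/25)
Step 3: interval [0/1, 9/25), width = 9/25 - 0/1 = 9/25
  'd': [0/1 + 9/25*0/1, 0/1 + 9/25*3/5) = [0/1, 27/125) <- contains code 81/1250
  'e': [0/1 + 9/25*3/5, 0/1 + 9/25*4/5) = [27/125, 36/125)
  'c': [0/1 + 9/25*4/5, 0/1 + 9/25*1/1) = [36/125, 9/25)
  emit 'd', narrow to [0/1, 27/125)
Step 4: interval [0/1, 27/125), width = 27/125 - 0/1 = 27/125
  'd': [0/1 + 27/125*0/1, 0/1 + 27/125*3/5) = [0/1, 81/625) <- contains code 81/1250
  'e': [0/1 + 27/125*3/5, 0/1 + 27/125*4/5) = [81/625, 108/625)
  'c': [0/1 + 27/125*4/5, 0/1 + 27/125*1/1) = [108/625, 27/125)
  emit 'd', narrow to [0/1, 81/625)

Answer: dddd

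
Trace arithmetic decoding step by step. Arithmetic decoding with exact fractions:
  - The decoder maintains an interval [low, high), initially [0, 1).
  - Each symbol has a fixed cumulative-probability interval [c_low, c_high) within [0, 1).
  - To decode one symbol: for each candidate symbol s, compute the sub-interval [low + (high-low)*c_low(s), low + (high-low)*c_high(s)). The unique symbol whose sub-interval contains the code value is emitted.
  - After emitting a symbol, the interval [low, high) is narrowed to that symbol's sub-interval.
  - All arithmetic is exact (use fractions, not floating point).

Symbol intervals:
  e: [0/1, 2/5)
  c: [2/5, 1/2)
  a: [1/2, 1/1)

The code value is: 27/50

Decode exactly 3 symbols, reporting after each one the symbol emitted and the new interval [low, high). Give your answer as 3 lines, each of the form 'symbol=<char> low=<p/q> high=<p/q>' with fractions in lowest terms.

Step 1: interval [0/1, 1/1), width = 1/1 - 0/1 = 1/1
  'e': [0/1 + 1/1*0/1, 0/1 + 1/1*2/5) = [0/1, 2/5)
  'c': [0/1 + 1/1*2/5, 0/1 + 1/1*1/2) = [2/5, 1/2)
  'a': [0/1 + 1/1*1/2, 0/1 + 1/1*1/1) = [1/2, 1/1) <- contains code 27/50
  emit 'a', narrow to [1/2, 1/1)
Step 2: interval [1/2, 1/1), width = 1/1 - 1/2 = 1/2
  'e': [1/2 + 1/2*0/1, 1/2 + 1/2*2/5) = [1/2, 7/10) <- contains code 27/50
  'c': [1/2 + 1/2*2/5, 1/2 + 1/2*1/2) = [7/10, 3/4)
  'a': [1/2 + 1/2*1/2, 1/2 + 1/2*1/1) = [3/4, 1/1)
  emit 'e', narrow to [1/2, 7/10)
Step 3: interval [1/2, 7/10), width = 7/10 - 1/2 = 1/5
  'e': [1/2 + 1/5*0/1, 1/2 + 1/5*2/5) = [1/2, 29/50) <- contains code 27/50
  'c': [1/2 + 1/5*2/5, 1/2 + 1/5*1/2) = [29/50, 3/5)
  'a': [1/2 + 1/5*1/2, 1/2 + 1/5*1/1) = [3/5, 7/10)
  emit 'e', narrow to [1/2, 29/50)

Answer: symbol=a low=1/2 high=1/1
symbol=e low=1/2 high=7/10
symbol=e low=1/2 high=29/50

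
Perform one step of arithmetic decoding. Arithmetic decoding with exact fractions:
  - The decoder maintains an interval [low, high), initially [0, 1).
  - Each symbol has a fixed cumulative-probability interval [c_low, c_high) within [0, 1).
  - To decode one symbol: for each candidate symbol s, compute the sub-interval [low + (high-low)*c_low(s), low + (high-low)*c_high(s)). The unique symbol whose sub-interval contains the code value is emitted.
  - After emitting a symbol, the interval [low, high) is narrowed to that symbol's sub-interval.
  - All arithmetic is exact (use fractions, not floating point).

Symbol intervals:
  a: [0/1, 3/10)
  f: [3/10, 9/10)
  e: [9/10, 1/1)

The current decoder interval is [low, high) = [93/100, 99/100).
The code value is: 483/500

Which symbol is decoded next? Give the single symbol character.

Answer: f

Derivation:
Interval width = high − low = 99/100 − 93/100 = 3/50
Scaled code = (code − low) / width = (483/500 − 93/100) / 3/50 = 3/5
  a: [0/1, 3/10) 
  f: [3/10, 9/10) ← scaled code falls here ✓
  e: [9/10, 1/1) 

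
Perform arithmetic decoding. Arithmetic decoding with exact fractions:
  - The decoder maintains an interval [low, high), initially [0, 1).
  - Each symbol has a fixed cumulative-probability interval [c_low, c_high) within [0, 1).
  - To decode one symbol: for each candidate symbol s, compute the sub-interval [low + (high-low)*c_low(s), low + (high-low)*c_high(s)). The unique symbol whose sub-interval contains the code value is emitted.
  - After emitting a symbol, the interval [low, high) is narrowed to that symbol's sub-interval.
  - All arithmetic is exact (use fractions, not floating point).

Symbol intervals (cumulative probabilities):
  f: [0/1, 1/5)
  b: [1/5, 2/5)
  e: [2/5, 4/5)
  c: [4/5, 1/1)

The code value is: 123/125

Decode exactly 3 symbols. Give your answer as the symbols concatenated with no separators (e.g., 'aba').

Answer: cce

Derivation:
Step 1: interval [0/1, 1/1), width = 1/1 - 0/1 = 1/1
  'f': [0/1 + 1/1*0/1, 0/1 + 1/1*1/5) = [0/1, 1/5)
  'b': [0/1 + 1/1*1/5, 0/1 + 1/1*2/5) = [1/5, 2/5)
  'e': [0/1 + 1/1*2/5, 0/1 + 1/1*4/5) = [2/5, 4/5)
  'c': [0/1 + 1/1*4/5, 0/1 + 1/1*1/1) = [4/5, 1/1) <- contains code 123/125
  emit 'c', narrow to [4/5, 1/1)
Step 2: interval [4/5, 1/1), width = 1/1 - 4/5 = 1/5
  'f': [4/5 + 1/5*0/1, 4/5 + 1/5*1/5) = [4/5, 21/25)
  'b': [4/5 + 1/5*1/5, 4/5 + 1/5*2/5) = [21/25, 22/25)
  'e': [4/5 + 1/5*2/5, 4/5 + 1/5*4/5) = [22/25, 24/25)
  'c': [4/5 + 1/5*4/5, 4/5 + 1/5*1/1) = [24/25, 1/1) <- contains code 123/125
  emit 'c', narrow to [24/25, 1/1)
Step 3: interval [24/25, 1/1), width = 1/1 - 24/25 = 1/25
  'f': [24/25 + 1/25*0/1, 24/25 + 1/25*1/5) = [24/25, 121/125)
  'b': [24/25 + 1/25*1/5, 24/25 + 1/25*2/5) = [121/125, 122/125)
  'e': [24/25 + 1/25*2/5, 24/25 + 1/25*4/5) = [122/125, 124/125) <- contains code 123/125
  'c': [24/25 + 1/25*4/5, 24/25 + 1/25*1/1) = [124/125, 1/1)
  emit 'e', narrow to [122/125, 124/125)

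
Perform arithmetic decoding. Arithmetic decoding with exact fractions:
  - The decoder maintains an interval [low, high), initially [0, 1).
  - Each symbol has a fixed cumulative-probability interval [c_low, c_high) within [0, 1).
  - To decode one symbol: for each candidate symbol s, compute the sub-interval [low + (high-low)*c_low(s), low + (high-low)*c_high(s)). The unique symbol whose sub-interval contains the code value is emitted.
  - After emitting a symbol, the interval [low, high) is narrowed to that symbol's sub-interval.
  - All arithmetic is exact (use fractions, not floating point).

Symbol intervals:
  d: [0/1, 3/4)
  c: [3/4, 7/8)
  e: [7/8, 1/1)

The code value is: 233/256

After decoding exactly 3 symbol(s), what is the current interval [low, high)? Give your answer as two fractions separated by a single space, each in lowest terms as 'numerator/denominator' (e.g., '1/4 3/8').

Answer: 7/8 121/128

Derivation:
Step 1: interval [0/1, 1/1), width = 1/1 - 0/1 = 1/1
  'd': [0/1 + 1/1*0/1, 0/1 + 1/1*3/4) = [0/1, 3/4)
  'c': [0/1 + 1/1*3/4, 0/1 + 1/1*7/8) = [3/4, 7/8)
  'e': [0/1 + 1/1*7/8, 0/1 + 1/1*1/1) = [7/8, 1/1) <- contains code 233/256
  emit 'e', narrow to [7/8, 1/1)
Step 2: interval [7/8, 1/1), width = 1/1 - 7/8 = 1/8
  'd': [7/8 + 1/8*0/1, 7/8 + 1/8*3/4) = [7/8, 31/32) <- contains code 233/256
  'c': [7/8 + 1/8*3/4, 7/8 + 1/8*7/8) = [31/32, 63/64)
  'e': [7/8 + 1/8*7/8, 7/8 + 1/8*1/1) = [63/64, 1/1)
  emit 'd', narrow to [7/8, 31/32)
Step 3: interval [7/8, 31/32), width = 31/32 - 7/8 = 3/32
  'd': [7/8 + 3/32*0/1, 7/8 + 3/32*3/4) = [7/8, 121/128) <- contains code 233/256
  'c': [7/8 + 3/32*3/4, 7/8 + 3/32*7/8) = [121/128, 245/256)
  'e': [7/8 + 3/32*7/8, 7/8 + 3/32*1/1) = [245/256, 31/32)
  emit 'd', narrow to [7/8, 121/128)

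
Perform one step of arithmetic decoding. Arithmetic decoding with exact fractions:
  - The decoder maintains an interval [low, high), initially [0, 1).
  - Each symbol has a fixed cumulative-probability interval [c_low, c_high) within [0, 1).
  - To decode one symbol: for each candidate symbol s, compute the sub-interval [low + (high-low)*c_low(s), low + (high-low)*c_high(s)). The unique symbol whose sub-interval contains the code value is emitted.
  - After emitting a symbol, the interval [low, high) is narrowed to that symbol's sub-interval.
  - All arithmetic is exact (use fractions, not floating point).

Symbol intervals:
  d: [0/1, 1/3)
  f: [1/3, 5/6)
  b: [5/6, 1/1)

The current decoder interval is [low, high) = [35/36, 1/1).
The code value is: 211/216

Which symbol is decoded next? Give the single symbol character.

Answer: d

Derivation:
Interval width = high − low = 1/1 − 35/36 = 1/36
Scaled code = (code − low) / width = (211/216 − 35/36) / 1/36 = 1/6
  d: [0/1, 1/3) ← scaled code falls here ✓
  f: [1/3, 5/6) 
  b: [5/6, 1/1) 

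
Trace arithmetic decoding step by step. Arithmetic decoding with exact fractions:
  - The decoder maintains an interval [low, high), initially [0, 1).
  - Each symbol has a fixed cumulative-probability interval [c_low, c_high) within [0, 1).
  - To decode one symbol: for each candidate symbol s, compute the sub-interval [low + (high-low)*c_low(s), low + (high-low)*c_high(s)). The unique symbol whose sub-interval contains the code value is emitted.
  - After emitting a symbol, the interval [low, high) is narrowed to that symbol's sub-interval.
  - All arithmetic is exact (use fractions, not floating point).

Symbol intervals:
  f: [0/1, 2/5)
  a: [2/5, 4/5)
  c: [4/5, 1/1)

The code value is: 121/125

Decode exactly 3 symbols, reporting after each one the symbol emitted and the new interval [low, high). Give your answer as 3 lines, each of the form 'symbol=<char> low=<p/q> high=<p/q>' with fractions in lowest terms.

Answer: symbol=c low=4/5 high=1/1
symbol=c low=24/25 high=1/1
symbol=f low=24/25 high=122/125

Derivation:
Step 1: interval [0/1, 1/1), width = 1/1 - 0/1 = 1/1
  'f': [0/1 + 1/1*0/1, 0/1 + 1/1*2/5) = [0/1, 2/5)
  'a': [0/1 + 1/1*2/5, 0/1 + 1/1*4/5) = [2/5, 4/5)
  'c': [0/1 + 1/1*4/5, 0/1 + 1/1*1/1) = [4/5, 1/1) <- contains code 121/125
  emit 'c', narrow to [4/5, 1/1)
Step 2: interval [4/5, 1/1), width = 1/1 - 4/5 = 1/5
  'f': [4/5 + 1/5*0/1, 4/5 + 1/5*2/5) = [4/5, 22/25)
  'a': [4/5 + 1/5*2/5, 4/5 + 1/5*4/5) = [22/25, 24/25)
  'c': [4/5 + 1/5*4/5, 4/5 + 1/5*1/1) = [24/25, 1/1) <- contains code 121/125
  emit 'c', narrow to [24/25, 1/1)
Step 3: interval [24/25, 1/1), width = 1/1 - 24/25 = 1/25
  'f': [24/25 + 1/25*0/1, 24/25 + 1/25*2/5) = [24/25, 122/125) <- contains code 121/125
  'a': [24/25 + 1/25*2/5, 24/25 + 1/25*4/5) = [122/125, 124/125)
  'c': [24/25 + 1/25*4/5, 24/25 + 1/25*1/1) = [124/125, 1/1)
  emit 'f', narrow to [24/25, 122/125)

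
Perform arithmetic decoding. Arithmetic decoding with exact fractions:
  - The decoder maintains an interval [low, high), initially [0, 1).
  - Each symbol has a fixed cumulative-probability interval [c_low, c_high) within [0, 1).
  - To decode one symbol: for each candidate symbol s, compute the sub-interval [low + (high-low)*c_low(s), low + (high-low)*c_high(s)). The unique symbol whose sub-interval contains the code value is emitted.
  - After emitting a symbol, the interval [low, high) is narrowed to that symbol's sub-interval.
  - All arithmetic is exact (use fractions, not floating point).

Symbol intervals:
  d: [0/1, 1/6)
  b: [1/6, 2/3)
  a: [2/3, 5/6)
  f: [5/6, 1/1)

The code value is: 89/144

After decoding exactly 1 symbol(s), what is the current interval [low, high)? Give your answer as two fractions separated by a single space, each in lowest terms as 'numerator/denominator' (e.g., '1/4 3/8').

Step 1: interval [0/1, 1/1), width = 1/1 - 0/1 = 1/1
  'd': [0/1 + 1/1*0/1, 0/1 + 1/1*1/6) = [0/1, 1/6)
  'b': [0/1 + 1/1*1/6, 0/1 + 1/1*2/3) = [1/6, 2/3) <- contains code 89/144
  'a': [0/1 + 1/1*2/3, 0/1 + 1/1*5/6) = [2/3, 5/6)
  'f': [0/1 + 1/1*5/6, 0/1 + 1/1*1/1) = [5/6, 1/1)
  emit 'b', narrow to [1/6, 2/3)

Answer: 1/6 2/3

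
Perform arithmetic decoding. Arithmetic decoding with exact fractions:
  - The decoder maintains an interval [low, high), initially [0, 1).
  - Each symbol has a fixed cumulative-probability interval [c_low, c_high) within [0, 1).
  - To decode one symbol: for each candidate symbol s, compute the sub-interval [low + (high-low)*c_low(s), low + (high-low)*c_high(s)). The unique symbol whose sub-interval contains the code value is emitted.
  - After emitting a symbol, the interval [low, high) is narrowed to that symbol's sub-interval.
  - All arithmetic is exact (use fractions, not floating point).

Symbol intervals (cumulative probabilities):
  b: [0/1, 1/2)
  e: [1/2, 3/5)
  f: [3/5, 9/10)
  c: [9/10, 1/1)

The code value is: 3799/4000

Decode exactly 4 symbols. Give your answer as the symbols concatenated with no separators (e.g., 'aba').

Answer: cbcc

Derivation:
Step 1: interval [0/1, 1/1), width = 1/1 - 0/1 = 1/1
  'b': [0/1 + 1/1*0/1, 0/1 + 1/1*1/2) = [0/1, 1/2)
  'e': [0/1 + 1/1*1/2, 0/1 + 1/1*3/5) = [1/2, 3/5)
  'f': [0/1 + 1/1*3/5, 0/1 + 1/1*9/10) = [3/5, 9/10)
  'c': [0/1 + 1/1*9/10, 0/1 + 1/1*1/1) = [9/10, 1/1) <- contains code 3799/4000
  emit 'c', narrow to [9/10, 1/1)
Step 2: interval [9/10, 1/1), width = 1/1 - 9/10 = 1/10
  'b': [9/10 + 1/10*0/1, 9/10 + 1/10*1/2) = [9/10, 19/20) <- contains code 3799/4000
  'e': [9/10 + 1/10*1/2, 9/10 + 1/10*3/5) = [19/20, 24/25)
  'f': [9/10 + 1/10*3/5, 9/10 + 1/10*9/10) = [24/25, 99/100)
  'c': [9/10 + 1/10*9/10, 9/10 + 1/10*1/1) = [99/100, 1/1)
  emit 'b', narrow to [9/10, 19/20)
Step 3: interval [9/10, 19/20), width = 19/20 - 9/10 = 1/20
  'b': [9/10 + 1/20*0/1, 9/10 + 1/20*1/2) = [9/10, 37/40)
  'e': [9/10 + 1/20*1/2, 9/10 + 1/20*3/5) = [37/40, 93/100)
  'f': [9/10 + 1/20*3/5, 9/10 + 1/20*9/10) = [93/100, 189/200)
  'c': [9/10 + 1/20*9/10, 9/10 + 1/20*1/1) = [189/200, 19/20) <- contains code 3799/4000
  emit 'c', narrow to [189/200, 19/20)
Step 4: interval [189/200, 19/20), width = 19/20 - 189/200 = 1/200
  'b': [189/200 + 1/200*0/1, 189/200 + 1/200*1/2) = [189/200, 379/400)
  'e': [189/200 + 1/200*1/2, 189/200 + 1/200*3/5) = [379/400, 237/250)
  'f': [189/200 + 1/200*3/5, 189/200 + 1/200*9/10) = [237/250, 1899/2000)
  'c': [189/200 + 1/200*9/10, 189/200 + 1/200*1/1) = [1899/2000, 19/20) <- contains code 3799/4000
  emit 'c', narrow to [1899/2000, 19/20)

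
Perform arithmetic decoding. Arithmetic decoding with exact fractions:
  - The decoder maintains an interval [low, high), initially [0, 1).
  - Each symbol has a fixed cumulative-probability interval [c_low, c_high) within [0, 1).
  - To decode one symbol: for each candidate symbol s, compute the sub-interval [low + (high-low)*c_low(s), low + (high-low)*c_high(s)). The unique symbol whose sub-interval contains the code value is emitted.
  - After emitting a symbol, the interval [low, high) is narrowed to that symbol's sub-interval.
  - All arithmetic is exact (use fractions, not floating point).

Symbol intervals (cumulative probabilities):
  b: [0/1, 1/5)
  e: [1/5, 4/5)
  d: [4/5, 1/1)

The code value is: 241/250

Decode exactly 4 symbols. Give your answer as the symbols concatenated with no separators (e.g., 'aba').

Step 1: interval [0/1, 1/1), width = 1/1 - 0/1 = 1/1
  'b': [0/1 + 1/1*0/1, 0/1 + 1/1*1/5) = [0/1, 1/5)
  'e': [0/1 + 1/1*1/5, 0/1 + 1/1*4/5) = [1/5, 4/5)
  'd': [0/1 + 1/1*4/5, 0/1 + 1/1*1/1) = [4/5, 1/1) <- contains code 241/250
  emit 'd', narrow to [4/5, 1/1)
Step 2: interval [4/5, 1/1), width = 1/1 - 4/5 = 1/5
  'b': [4/5 + 1/5*0/1, 4/5 + 1/5*1/5) = [4/5, 21/25)
  'e': [4/5 + 1/5*1/5, 4/5 + 1/5*4/5) = [21/25, 24/25)
  'd': [4/5 + 1/5*4/5, 4/5 + 1/5*1/1) = [24/25, 1/1) <- contains code 241/250
  emit 'd', narrow to [24/25, 1/1)
Step 3: interval [24/25, 1/1), width = 1/1 - 24/25 = 1/25
  'b': [24/25 + 1/25*0/1, 24/25 + 1/25*1/5) = [24/25, 121/125) <- contains code 241/250
  'e': [24/25 + 1/25*1/5, 24/25 + 1/25*4/5) = [121/125, 124/125)
  'd': [24/25 + 1/25*4/5, 24/25 + 1/25*1/1) = [124/125, 1/1)
  emit 'b', narrow to [24/25, 121/125)
Step 4: interval [24/25, 121/125), width = 121/125 - 24/25 = 1/125
  'b': [24/25 + 1/125*0/1, 24/25 + 1/125*1/5) = [24/25, 601/625)
  'e': [24/25 + 1/125*1/5, 24/25 + 1/125*4/5) = [601/625, 604/625) <- contains code 241/250
  'd': [24/25 + 1/125*4/5, 24/25 + 1/125*1/1) = [604/625, 121/125)
  emit 'e', narrow to [601/625, 604/625)

Answer: ddbe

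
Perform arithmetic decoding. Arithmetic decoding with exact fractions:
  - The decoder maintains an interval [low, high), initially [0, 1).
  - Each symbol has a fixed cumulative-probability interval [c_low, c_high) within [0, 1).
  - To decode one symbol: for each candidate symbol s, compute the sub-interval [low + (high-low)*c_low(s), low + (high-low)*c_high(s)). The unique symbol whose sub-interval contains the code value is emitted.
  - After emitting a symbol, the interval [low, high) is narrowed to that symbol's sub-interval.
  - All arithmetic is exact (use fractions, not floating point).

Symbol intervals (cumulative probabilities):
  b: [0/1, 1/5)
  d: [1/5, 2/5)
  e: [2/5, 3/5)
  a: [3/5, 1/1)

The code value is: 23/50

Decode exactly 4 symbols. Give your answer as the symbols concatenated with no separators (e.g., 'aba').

Step 1: interval [0/1, 1/1), width = 1/1 - 0/1 = 1/1
  'b': [0/1 + 1/1*0/1, 0/1 + 1/1*1/5) = [0/1, 1/5)
  'd': [0/1 + 1/1*1/5, 0/1 + 1/1*2/5) = [1/5, 2/5)
  'e': [0/1 + 1/1*2/5, 0/1 + 1/1*3/5) = [2/5, 3/5) <- contains code 23/50
  'a': [0/1 + 1/1*3/5, 0/1 + 1/1*1/1) = [3/5, 1/1)
  emit 'e', narrow to [2/5, 3/5)
Step 2: interval [2/5, 3/5), width = 3/5 - 2/5 = 1/5
  'b': [2/5 + 1/5*0/1, 2/5 + 1/5*1/5) = [2/5, 11/25)
  'd': [2/5 + 1/5*1/5, 2/5 + 1/5*2/5) = [11/25, 12/25) <- contains code 23/50
  'e': [2/5 + 1/5*2/5, 2/5 + 1/5*3/5) = [12/25, 13/25)
  'a': [2/5 + 1/5*3/5, 2/5 + 1/5*1/1) = [13/25, 3/5)
  emit 'd', narrow to [11/25, 12/25)
Step 3: interval [11/25, 12/25), width = 12/25 - 11/25 = 1/25
  'b': [11/25 + 1/25*0/1, 11/25 + 1/25*1/5) = [11/25, 56/125)
  'd': [11/25 + 1/25*1/5, 11/25 + 1/25*2/5) = [56/125, 57/125)
  'e': [11/25 + 1/25*2/5, 11/25 + 1/25*3/5) = [57/125, 58/125) <- contains code 23/50
  'a': [11/25 + 1/25*3/5, 11/25 + 1/25*1/1) = [58/125, 12/25)
  emit 'e', narrow to [57/125, 58/125)
Step 4: interval [57/125, 58/125), width = 58/125 - 57/125 = 1/125
  'b': [57/125 + 1/125*0/1, 57/125 + 1/125*1/5) = [57/125, 286/625)
  'd': [57/125 + 1/125*1/5, 57/125 + 1/125*2/5) = [286/625, 287/625)
  'e': [57/125 + 1/125*2/5, 57/125 + 1/125*3/5) = [287/625, 288/625) <- contains code 23/50
  'a': [57/125 + 1/125*3/5, 57/125 + 1/125*1/1) = [288/625, 58/125)
  emit 'e', narrow to [287/625, 288/625)

Answer: edee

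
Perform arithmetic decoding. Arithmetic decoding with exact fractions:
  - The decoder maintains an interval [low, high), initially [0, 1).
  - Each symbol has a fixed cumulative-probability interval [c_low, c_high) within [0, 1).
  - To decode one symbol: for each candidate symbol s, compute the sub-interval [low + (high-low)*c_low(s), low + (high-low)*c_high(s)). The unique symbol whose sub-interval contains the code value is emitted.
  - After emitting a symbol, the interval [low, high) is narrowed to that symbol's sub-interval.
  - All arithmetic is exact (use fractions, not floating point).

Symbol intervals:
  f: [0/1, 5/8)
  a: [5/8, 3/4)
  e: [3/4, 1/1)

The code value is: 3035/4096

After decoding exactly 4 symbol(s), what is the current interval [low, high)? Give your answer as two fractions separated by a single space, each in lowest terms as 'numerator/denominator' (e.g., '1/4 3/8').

Answer: 1517/2048 759/1024

Derivation:
Step 1: interval [0/1, 1/1), width = 1/1 - 0/1 = 1/1
  'f': [0/1 + 1/1*0/1, 0/1 + 1/1*5/8) = [0/1, 5/8)
  'a': [0/1 + 1/1*5/8, 0/1 + 1/1*3/4) = [5/8, 3/4) <- contains code 3035/4096
  'e': [0/1 + 1/1*3/4, 0/1 + 1/1*1/1) = [3/4, 1/1)
  emit 'a', narrow to [5/8, 3/4)
Step 2: interval [5/8, 3/4), width = 3/4 - 5/8 = 1/8
  'f': [5/8 + 1/8*0/1, 5/8 + 1/8*5/8) = [5/8, 45/64)
  'a': [5/8 + 1/8*5/8, 5/8 + 1/8*3/4) = [45/64, 23/32)
  'e': [5/8 + 1/8*3/4, 5/8 + 1/8*1/1) = [23/32, 3/4) <- contains code 3035/4096
  emit 'e', narrow to [23/32, 3/4)
Step 3: interval [23/32, 3/4), width = 3/4 - 23/32 = 1/32
  'f': [23/32 + 1/32*0/1, 23/32 + 1/32*5/8) = [23/32, 189/256)
  'a': [23/32 + 1/32*5/8, 23/32 + 1/32*3/4) = [189/256, 95/128) <- contains code 3035/4096
  'e': [23/32 + 1/32*3/4, 23/32 + 1/32*1/1) = [95/128, 3/4)
  emit 'a', narrow to [189/256, 95/128)
Step 4: interval [189/256, 95/128), width = 95/128 - 189/256 = 1/256
  'f': [189/256 + 1/256*0/1, 189/256 + 1/256*5/8) = [189/256, 1517/2048)
  'a': [189/256 + 1/256*5/8, 189/256 + 1/256*3/4) = [1517/2048, 759/1024) <- contains code 3035/4096
  'e': [189/256 + 1/256*3/4, 189/256 + 1/256*1/1) = [759/1024, 95/128)
  emit 'a', narrow to [1517/2048, 759/1024)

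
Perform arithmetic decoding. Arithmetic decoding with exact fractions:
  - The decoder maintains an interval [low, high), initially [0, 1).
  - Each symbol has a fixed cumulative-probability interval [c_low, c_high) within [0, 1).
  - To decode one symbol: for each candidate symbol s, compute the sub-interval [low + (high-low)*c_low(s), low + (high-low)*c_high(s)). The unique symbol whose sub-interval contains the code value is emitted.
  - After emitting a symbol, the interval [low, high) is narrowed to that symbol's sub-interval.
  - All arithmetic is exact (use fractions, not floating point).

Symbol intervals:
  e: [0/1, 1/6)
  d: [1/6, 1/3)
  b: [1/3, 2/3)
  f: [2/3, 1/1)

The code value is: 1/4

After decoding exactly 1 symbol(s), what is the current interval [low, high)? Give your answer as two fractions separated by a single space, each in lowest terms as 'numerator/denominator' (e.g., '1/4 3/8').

Answer: 1/6 1/3

Derivation:
Step 1: interval [0/1, 1/1), width = 1/1 - 0/1 = 1/1
  'e': [0/1 + 1/1*0/1, 0/1 + 1/1*1/6) = [0/1, 1/6)
  'd': [0/1 + 1/1*1/6, 0/1 + 1/1*1/3) = [1/6, 1/3) <- contains code 1/4
  'b': [0/1 + 1/1*1/3, 0/1 + 1/1*2/3) = [1/3, 2/3)
  'f': [0/1 + 1/1*2/3, 0/1 + 1/1*1/1) = [2/3, 1/1)
  emit 'd', narrow to [1/6, 1/3)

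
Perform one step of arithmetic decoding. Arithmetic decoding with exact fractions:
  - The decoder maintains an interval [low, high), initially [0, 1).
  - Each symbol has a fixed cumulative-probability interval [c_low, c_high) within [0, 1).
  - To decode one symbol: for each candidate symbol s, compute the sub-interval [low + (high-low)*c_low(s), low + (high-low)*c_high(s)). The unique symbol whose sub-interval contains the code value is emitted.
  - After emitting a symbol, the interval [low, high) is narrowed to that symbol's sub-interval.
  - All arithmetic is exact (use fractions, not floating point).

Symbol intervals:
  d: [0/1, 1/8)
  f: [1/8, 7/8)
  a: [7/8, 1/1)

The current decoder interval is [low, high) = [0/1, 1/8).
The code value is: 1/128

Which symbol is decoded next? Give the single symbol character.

Answer: d

Derivation:
Interval width = high − low = 1/8 − 0/1 = 1/8
Scaled code = (code − low) / width = (1/128 − 0/1) / 1/8 = 1/16
  d: [0/1, 1/8) ← scaled code falls here ✓
  f: [1/8, 7/8) 
  a: [7/8, 1/1) 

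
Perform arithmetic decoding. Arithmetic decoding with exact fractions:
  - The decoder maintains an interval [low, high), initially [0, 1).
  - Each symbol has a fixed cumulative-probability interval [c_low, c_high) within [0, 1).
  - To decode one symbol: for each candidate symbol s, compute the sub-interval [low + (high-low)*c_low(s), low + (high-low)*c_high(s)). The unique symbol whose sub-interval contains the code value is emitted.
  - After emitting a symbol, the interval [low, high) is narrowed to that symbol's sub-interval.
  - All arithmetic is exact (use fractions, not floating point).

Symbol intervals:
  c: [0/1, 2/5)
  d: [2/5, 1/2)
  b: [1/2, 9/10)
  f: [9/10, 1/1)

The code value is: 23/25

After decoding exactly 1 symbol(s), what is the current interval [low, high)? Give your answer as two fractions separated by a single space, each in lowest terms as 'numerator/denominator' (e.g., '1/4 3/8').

Step 1: interval [0/1, 1/1), width = 1/1 - 0/1 = 1/1
  'c': [0/1 + 1/1*0/1, 0/1 + 1/1*2/5) = [0/1, 2/5)
  'd': [0/1 + 1/1*2/5, 0/1 + 1/1*1/2) = [2/5, 1/2)
  'b': [0/1 + 1/1*1/2, 0/1 + 1/1*9/10) = [1/2, 9/10)
  'f': [0/1 + 1/1*9/10, 0/1 + 1/1*1/1) = [9/10, 1/1) <- contains code 23/25
  emit 'f', narrow to [9/10, 1/1)

Answer: 9/10 1/1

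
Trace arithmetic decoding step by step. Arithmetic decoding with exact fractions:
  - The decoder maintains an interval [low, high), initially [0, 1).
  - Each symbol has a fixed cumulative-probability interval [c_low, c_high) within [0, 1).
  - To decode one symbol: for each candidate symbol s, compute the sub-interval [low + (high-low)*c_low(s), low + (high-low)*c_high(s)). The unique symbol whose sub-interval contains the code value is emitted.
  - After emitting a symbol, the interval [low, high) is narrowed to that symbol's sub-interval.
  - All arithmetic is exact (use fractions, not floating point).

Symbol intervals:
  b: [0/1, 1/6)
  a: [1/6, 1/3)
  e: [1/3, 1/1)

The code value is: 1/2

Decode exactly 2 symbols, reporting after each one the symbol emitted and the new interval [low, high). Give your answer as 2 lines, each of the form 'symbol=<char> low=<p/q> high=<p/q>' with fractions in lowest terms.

Step 1: interval [0/1, 1/1), width = 1/1 - 0/1 = 1/1
  'b': [0/1 + 1/1*0/1, 0/1 + 1/1*1/6) = [0/1, 1/6)
  'a': [0/1 + 1/1*1/6, 0/1 + 1/1*1/3) = [1/6, 1/3)
  'e': [0/1 + 1/1*1/3, 0/1 + 1/1*1/1) = [1/3, 1/1) <- contains code 1/2
  emit 'e', narrow to [1/3, 1/1)
Step 2: interval [1/3, 1/1), width = 1/1 - 1/3 = 2/3
  'b': [1/3 + 2/3*0/1, 1/3 + 2/3*1/6) = [1/3, 4/9)
  'a': [1/3 + 2/3*1/6, 1/3 + 2/3*1/3) = [4/9, 5/9) <- contains code 1/2
  'e': [1/3 + 2/3*1/3, 1/3 + 2/3*1/1) = [5/9, 1/1)
  emit 'a', narrow to [4/9, 5/9)

Answer: symbol=e low=1/3 high=1/1
symbol=a low=4/9 high=5/9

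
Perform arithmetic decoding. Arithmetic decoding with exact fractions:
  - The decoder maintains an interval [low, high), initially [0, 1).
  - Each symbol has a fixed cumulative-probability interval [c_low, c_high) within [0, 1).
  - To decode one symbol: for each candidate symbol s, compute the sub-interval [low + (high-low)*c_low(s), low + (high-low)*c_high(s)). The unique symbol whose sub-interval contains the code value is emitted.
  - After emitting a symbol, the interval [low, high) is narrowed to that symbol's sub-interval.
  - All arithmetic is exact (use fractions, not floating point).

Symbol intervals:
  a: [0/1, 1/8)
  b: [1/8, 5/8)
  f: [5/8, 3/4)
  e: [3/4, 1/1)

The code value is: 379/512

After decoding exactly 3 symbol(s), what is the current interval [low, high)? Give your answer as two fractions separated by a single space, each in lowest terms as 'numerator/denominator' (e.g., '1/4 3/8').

Answer: 189/256 95/128

Derivation:
Step 1: interval [0/1, 1/1), width = 1/1 - 0/1 = 1/1
  'a': [0/1 + 1/1*0/1, 0/1 + 1/1*1/8) = [0/1, 1/8)
  'b': [0/1 + 1/1*1/8, 0/1 + 1/1*5/8) = [1/8, 5/8)
  'f': [0/1 + 1/1*5/8, 0/1 + 1/1*3/4) = [5/8, 3/4) <- contains code 379/512
  'e': [0/1 + 1/1*3/4, 0/1 + 1/1*1/1) = [3/4, 1/1)
  emit 'f', narrow to [5/8, 3/4)
Step 2: interval [5/8, 3/4), width = 3/4 - 5/8 = 1/8
  'a': [5/8 + 1/8*0/1, 5/8 + 1/8*1/8) = [5/8, 41/64)
  'b': [5/8 + 1/8*1/8, 5/8 + 1/8*5/8) = [41/64, 45/64)
  'f': [5/8 + 1/8*5/8, 5/8 + 1/8*3/4) = [45/64, 23/32)
  'e': [5/8 + 1/8*3/4, 5/8 + 1/8*1/1) = [23/32, 3/4) <- contains code 379/512
  emit 'e', narrow to [23/32, 3/4)
Step 3: interval [23/32, 3/4), width = 3/4 - 23/32 = 1/32
  'a': [23/32 + 1/32*0/1, 23/32 + 1/32*1/8) = [23/32, 185/256)
  'b': [23/32 + 1/32*1/8, 23/32 + 1/32*5/8) = [185/256, 189/256)
  'f': [23/32 + 1/32*5/8, 23/32 + 1/32*3/4) = [189/256, 95/128) <- contains code 379/512
  'e': [23/32 + 1/32*3/4, 23/32 + 1/32*1/1) = [95/128, 3/4)
  emit 'f', narrow to [189/256, 95/128)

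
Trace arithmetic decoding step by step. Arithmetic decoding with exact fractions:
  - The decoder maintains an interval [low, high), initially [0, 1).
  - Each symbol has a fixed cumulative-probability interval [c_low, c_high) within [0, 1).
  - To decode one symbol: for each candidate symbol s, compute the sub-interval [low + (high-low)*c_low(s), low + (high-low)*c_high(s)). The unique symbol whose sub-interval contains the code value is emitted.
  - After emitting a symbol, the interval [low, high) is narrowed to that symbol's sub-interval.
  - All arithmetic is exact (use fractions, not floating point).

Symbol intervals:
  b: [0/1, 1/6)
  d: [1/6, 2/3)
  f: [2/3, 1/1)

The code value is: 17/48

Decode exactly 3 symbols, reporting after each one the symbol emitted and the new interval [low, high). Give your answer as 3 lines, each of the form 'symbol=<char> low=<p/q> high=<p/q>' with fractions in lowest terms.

Answer: symbol=d low=1/6 high=2/3
symbol=d low=1/4 high=1/2
symbol=d low=7/24 high=5/12

Derivation:
Step 1: interval [0/1, 1/1), width = 1/1 - 0/1 = 1/1
  'b': [0/1 + 1/1*0/1, 0/1 + 1/1*1/6) = [0/1, 1/6)
  'd': [0/1 + 1/1*1/6, 0/1 + 1/1*2/3) = [1/6, 2/3) <- contains code 17/48
  'f': [0/1 + 1/1*2/3, 0/1 + 1/1*1/1) = [2/3, 1/1)
  emit 'd', narrow to [1/6, 2/3)
Step 2: interval [1/6, 2/3), width = 2/3 - 1/6 = 1/2
  'b': [1/6 + 1/2*0/1, 1/6 + 1/2*1/6) = [1/6, 1/4)
  'd': [1/6 + 1/2*1/6, 1/6 + 1/2*2/3) = [1/4, 1/2) <- contains code 17/48
  'f': [1/6 + 1/2*2/3, 1/6 + 1/2*1/1) = [1/2, 2/3)
  emit 'd', narrow to [1/4, 1/2)
Step 3: interval [1/4, 1/2), width = 1/2 - 1/4 = 1/4
  'b': [1/4 + 1/4*0/1, 1/4 + 1/4*1/6) = [1/4, 7/24)
  'd': [1/4 + 1/4*1/6, 1/4 + 1/4*2/3) = [7/24, 5/12) <- contains code 17/48
  'f': [1/4 + 1/4*2/3, 1/4 + 1/4*1/1) = [5/12, 1/2)
  emit 'd', narrow to [7/24, 5/12)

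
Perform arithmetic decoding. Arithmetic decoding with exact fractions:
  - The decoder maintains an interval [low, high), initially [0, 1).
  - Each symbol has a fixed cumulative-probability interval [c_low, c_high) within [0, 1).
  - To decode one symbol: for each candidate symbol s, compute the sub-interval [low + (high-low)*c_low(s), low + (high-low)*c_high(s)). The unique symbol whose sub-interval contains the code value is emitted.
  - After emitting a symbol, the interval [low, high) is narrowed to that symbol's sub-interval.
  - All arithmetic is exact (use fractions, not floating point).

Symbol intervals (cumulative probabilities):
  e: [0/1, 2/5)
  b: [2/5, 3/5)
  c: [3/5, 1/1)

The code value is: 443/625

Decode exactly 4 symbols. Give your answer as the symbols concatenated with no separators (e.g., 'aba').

Answer: cece

Derivation:
Step 1: interval [0/1, 1/1), width = 1/1 - 0/1 = 1/1
  'e': [0/1 + 1/1*0/1, 0/1 + 1/1*2/5) = [0/1, 2/5)
  'b': [0/1 + 1/1*2/5, 0/1 + 1/1*3/5) = [2/5, 3/5)
  'c': [0/1 + 1/1*3/5, 0/1 + 1/1*1/1) = [3/5, 1/1) <- contains code 443/625
  emit 'c', narrow to [3/5, 1/1)
Step 2: interval [3/5, 1/1), width = 1/1 - 3/5 = 2/5
  'e': [3/5 + 2/5*0/1, 3/5 + 2/5*2/5) = [3/5, 19/25) <- contains code 443/625
  'b': [3/5 + 2/5*2/5, 3/5 + 2/5*3/5) = [19/25, 21/25)
  'c': [3/5 + 2/5*3/5, 3/5 + 2/5*1/1) = [21/25, 1/1)
  emit 'e', narrow to [3/5, 19/25)
Step 3: interval [3/5, 19/25), width = 19/25 - 3/5 = 4/25
  'e': [3/5 + 4/25*0/1, 3/5 + 4/25*2/5) = [3/5, 83/125)
  'b': [3/5 + 4/25*2/5, 3/5 + 4/25*3/5) = [83/125, 87/125)
  'c': [3/5 + 4/25*3/5, 3/5 + 4/25*1/1) = [87/125, 19/25) <- contains code 443/625
  emit 'c', narrow to [87/125, 19/25)
Step 4: interval [87/125, 19/25), width = 19/25 - 87/125 = 8/125
  'e': [87/125 + 8/125*0/1, 87/125 + 8/125*2/5) = [87/125, 451/625) <- contains code 443/625
  'b': [87/125 + 8/125*2/5, 87/125 + 8/125*3/5) = [451/625, 459/625)
  'c': [87/125 + 8/125*3/5, 87/125 + 8/125*1/1) = [459/625, 19/25)
  emit 'e', narrow to [87/125, 451/625)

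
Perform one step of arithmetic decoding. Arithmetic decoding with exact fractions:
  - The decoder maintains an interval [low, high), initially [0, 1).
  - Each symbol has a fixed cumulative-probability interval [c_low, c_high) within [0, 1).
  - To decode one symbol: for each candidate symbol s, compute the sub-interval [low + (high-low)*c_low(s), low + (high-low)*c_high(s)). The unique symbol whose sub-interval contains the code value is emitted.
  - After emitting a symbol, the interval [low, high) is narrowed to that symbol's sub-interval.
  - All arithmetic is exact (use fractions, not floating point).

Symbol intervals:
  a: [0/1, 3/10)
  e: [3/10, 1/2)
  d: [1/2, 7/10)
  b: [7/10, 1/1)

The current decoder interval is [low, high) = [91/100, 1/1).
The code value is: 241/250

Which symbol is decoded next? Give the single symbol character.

Answer: d

Derivation:
Interval width = high − low = 1/1 − 91/100 = 9/100
Scaled code = (code − low) / width = (241/250 − 91/100) / 9/100 = 3/5
  a: [0/1, 3/10) 
  e: [3/10, 1/2) 
  d: [1/2, 7/10) ← scaled code falls here ✓
  b: [7/10, 1/1) 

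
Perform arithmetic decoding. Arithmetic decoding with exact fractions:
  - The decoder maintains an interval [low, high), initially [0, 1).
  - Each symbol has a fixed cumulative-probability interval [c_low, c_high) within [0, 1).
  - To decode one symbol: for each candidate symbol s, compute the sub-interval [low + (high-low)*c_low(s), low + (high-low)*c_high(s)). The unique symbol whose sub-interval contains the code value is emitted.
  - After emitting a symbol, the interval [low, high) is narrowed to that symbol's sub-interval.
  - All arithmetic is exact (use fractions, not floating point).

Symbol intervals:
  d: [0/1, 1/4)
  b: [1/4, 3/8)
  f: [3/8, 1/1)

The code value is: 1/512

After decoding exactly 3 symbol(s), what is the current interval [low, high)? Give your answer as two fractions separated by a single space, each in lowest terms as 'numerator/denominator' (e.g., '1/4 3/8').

Answer: 0/1 1/64

Derivation:
Step 1: interval [0/1, 1/1), width = 1/1 - 0/1 = 1/1
  'd': [0/1 + 1/1*0/1, 0/1 + 1/1*1/4) = [0/1, 1/4) <- contains code 1/512
  'b': [0/1 + 1/1*1/4, 0/1 + 1/1*3/8) = [1/4, 3/8)
  'f': [0/1 + 1/1*3/8, 0/1 + 1/1*1/1) = [3/8, 1/1)
  emit 'd', narrow to [0/1, 1/4)
Step 2: interval [0/1, 1/4), width = 1/4 - 0/1 = 1/4
  'd': [0/1 + 1/4*0/1, 0/1 + 1/4*1/4) = [0/1, 1/16) <- contains code 1/512
  'b': [0/1 + 1/4*1/4, 0/1 + 1/4*3/8) = [1/16, 3/32)
  'f': [0/1 + 1/4*3/8, 0/1 + 1/4*1/1) = [3/32, 1/4)
  emit 'd', narrow to [0/1, 1/16)
Step 3: interval [0/1, 1/16), width = 1/16 - 0/1 = 1/16
  'd': [0/1 + 1/16*0/1, 0/1 + 1/16*1/4) = [0/1, 1/64) <- contains code 1/512
  'b': [0/1 + 1/16*1/4, 0/1 + 1/16*3/8) = [1/64, 3/128)
  'f': [0/1 + 1/16*3/8, 0/1 + 1/16*1/1) = [3/128, 1/16)
  emit 'd', narrow to [0/1, 1/64)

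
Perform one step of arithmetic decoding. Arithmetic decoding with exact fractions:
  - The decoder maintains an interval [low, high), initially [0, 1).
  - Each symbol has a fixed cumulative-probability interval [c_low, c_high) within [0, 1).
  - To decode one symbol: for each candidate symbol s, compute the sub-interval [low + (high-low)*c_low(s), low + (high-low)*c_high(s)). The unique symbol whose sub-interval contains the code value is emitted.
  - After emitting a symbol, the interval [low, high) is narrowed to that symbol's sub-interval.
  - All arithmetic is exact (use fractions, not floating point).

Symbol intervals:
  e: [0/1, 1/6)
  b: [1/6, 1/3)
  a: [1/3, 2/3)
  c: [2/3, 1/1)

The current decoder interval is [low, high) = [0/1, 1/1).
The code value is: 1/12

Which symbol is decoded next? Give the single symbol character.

Interval width = high − low = 1/1 − 0/1 = 1/1
Scaled code = (code − low) / width = (1/12 − 0/1) / 1/1 = 1/12
  e: [0/1, 1/6) ← scaled code falls here ✓
  b: [1/6, 1/3) 
  a: [1/3, 2/3) 
  c: [2/3, 1/1) 

Answer: e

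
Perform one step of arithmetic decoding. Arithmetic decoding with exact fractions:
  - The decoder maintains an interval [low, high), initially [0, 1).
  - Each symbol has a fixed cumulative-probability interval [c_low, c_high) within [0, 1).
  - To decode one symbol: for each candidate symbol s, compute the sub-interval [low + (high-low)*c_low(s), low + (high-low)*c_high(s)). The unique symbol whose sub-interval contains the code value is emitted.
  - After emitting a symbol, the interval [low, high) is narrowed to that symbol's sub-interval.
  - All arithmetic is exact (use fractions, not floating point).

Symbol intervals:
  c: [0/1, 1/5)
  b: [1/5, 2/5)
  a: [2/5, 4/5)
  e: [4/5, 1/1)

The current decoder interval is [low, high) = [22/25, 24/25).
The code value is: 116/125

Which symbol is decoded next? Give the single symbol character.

Answer: a

Derivation:
Interval width = high − low = 24/25 − 22/25 = 2/25
Scaled code = (code − low) / width = (116/125 − 22/25) / 2/25 = 3/5
  c: [0/1, 1/5) 
  b: [1/5, 2/5) 
  a: [2/5, 4/5) ← scaled code falls here ✓
  e: [4/5, 1/1) 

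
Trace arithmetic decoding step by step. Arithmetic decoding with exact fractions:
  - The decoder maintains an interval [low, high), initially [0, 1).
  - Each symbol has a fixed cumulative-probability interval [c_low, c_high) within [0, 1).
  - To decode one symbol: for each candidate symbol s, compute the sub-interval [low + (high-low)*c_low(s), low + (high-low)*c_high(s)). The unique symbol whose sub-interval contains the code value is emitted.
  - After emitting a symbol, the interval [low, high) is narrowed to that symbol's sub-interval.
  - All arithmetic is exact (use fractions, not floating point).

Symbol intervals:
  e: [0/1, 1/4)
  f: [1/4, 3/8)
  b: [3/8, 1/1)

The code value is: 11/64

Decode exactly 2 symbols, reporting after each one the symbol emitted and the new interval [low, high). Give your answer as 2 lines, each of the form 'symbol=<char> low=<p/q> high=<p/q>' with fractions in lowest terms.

Step 1: interval [0/1, 1/1), width = 1/1 - 0/1 = 1/1
  'e': [0/1 + 1/1*0/1, 0/1 + 1/1*1/4) = [0/1, 1/4) <- contains code 11/64
  'f': [0/1 + 1/1*1/4, 0/1 + 1/1*3/8) = [1/4, 3/8)
  'b': [0/1 + 1/1*3/8, 0/1 + 1/1*1/1) = [3/8, 1/1)
  emit 'e', narrow to [0/1, 1/4)
Step 2: interval [0/1, 1/4), width = 1/4 - 0/1 = 1/4
  'e': [0/1 + 1/4*0/1, 0/1 + 1/4*1/4) = [0/1, 1/16)
  'f': [0/1 + 1/4*1/4, 0/1 + 1/4*3/8) = [1/16, 3/32)
  'b': [0/1 + 1/4*3/8, 0/1 + 1/4*1/1) = [3/32, 1/4) <- contains code 11/64
  emit 'b', narrow to [3/32, 1/4)

Answer: symbol=e low=0/1 high=1/4
symbol=b low=3/32 high=1/4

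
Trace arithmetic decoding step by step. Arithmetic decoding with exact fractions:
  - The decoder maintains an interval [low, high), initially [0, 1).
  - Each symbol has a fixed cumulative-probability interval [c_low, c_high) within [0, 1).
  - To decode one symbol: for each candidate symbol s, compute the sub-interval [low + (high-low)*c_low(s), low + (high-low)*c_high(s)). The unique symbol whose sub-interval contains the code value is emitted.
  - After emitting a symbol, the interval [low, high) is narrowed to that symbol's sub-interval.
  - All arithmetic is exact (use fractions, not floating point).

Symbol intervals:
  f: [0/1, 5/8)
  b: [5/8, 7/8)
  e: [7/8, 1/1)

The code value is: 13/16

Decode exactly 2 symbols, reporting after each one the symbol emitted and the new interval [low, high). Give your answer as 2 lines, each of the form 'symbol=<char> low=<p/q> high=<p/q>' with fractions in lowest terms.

Step 1: interval [0/1, 1/1), width = 1/1 - 0/1 = 1/1
  'f': [0/1 + 1/1*0/1, 0/1 + 1/1*5/8) = [0/1, 5/8)
  'b': [0/1 + 1/1*5/8, 0/1 + 1/1*7/8) = [5/8, 7/8) <- contains code 13/16
  'e': [0/1 + 1/1*7/8, 0/1 + 1/1*1/1) = [7/8, 1/1)
  emit 'b', narrow to [5/8, 7/8)
Step 2: interval [5/8, 7/8), width = 7/8 - 5/8 = 1/4
  'f': [5/8 + 1/4*0/1, 5/8 + 1/4*5/8) = [5/8, 25/32)
  'b': [5/8 + 1/4*5/8, 5/8 + 1/4*7/8) = [25/32, 27/32) <- contains code 13/16
  'e': [5/8 + 1/4*7/8, 5/8 + 1/4*1/1) = [27/32, 7/8)
  emit 'b', narrow to [25/32, 27/32)

Answer: symbol=b low=5/8 high=7/8
symbol=b low=25/32 high=27/32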